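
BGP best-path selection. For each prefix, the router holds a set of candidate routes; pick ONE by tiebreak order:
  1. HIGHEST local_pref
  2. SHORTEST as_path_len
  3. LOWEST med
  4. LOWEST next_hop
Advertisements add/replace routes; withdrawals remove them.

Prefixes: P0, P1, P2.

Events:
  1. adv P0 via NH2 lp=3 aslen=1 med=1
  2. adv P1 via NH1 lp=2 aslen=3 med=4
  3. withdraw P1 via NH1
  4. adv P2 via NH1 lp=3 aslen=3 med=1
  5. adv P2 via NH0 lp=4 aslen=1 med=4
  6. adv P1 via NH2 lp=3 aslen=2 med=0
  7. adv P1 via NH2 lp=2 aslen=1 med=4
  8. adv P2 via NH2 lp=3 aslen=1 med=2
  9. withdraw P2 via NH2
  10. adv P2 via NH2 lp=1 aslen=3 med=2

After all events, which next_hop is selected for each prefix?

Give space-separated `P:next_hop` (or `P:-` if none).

Answer: P0:NH2 P1:NH2 P2:NH0

Derivation:
Op 1: best P0=NH2 P1=- P2=-
Op 2: best P0=NH2 P1=NH1 P2=-
Op 3: best P0=NH2 P1=- P2=-
Op 4: best P0=NH2 P1=- P2=NH1
Op 5: best P0=NH2 P1=- P2=NH0
Op 6: best P0=NH2 P1=NH2 P2=NH0
Op 7: best P0=NH2 P1=NH2 P2=NH0
Op 8: best P0=NH2 P1=NH2 P2=NH0
Op 9: best P0=NH2 P1=NH2 P2=NH0
Op 10: best P0=NH2 P1=NH2 P2=NH0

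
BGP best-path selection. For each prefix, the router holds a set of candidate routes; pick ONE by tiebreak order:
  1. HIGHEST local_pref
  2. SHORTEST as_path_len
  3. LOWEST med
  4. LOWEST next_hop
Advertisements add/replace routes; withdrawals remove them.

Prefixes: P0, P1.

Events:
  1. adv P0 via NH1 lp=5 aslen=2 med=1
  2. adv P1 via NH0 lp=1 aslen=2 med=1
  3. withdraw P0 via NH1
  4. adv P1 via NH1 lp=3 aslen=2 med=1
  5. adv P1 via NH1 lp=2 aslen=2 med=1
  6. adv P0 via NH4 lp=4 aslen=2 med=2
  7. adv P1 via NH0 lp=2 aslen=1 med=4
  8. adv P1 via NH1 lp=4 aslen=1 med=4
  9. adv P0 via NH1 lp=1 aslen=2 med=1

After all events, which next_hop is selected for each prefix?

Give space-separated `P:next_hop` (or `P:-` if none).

Op 1: best P0=NH1 P1=-
Op 2: best P0=NH1 P1=NH0
Op 3: best P0=- P1=NH0
Op 4: best P0=- P1=NH1
Op 5: best P0=- P1=NH1
Op 6: best P0=NH4 P1=NH1
Op 7: best P0=NH4 P1=NH0
Op 8: best P0=NH4 P1=NH1
Op 9: best P0=NH4 P1=NH1

Answer: P0:NH4 P1:NH1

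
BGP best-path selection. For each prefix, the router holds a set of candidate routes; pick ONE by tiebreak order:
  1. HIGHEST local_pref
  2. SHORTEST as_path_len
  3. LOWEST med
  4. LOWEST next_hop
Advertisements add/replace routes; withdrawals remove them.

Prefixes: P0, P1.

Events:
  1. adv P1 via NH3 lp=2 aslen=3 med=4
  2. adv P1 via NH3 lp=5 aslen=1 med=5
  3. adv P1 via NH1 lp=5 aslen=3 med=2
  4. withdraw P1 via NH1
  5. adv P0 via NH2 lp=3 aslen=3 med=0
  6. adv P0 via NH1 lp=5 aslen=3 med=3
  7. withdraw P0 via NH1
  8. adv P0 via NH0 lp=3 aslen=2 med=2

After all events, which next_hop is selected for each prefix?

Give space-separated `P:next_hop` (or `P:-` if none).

Op 1: best P0=- P1=NH3
Op 2: best P0=- P1=NH3
Op 3: best P0=- P1=NH3
Op 4: best P0=- P1=NH3
Op 5: best P0=NH2 P1=NH3
Op 6: best P0=NH1 P1=NH3
Op 7: best P0=NH2 P1=NH3
Op 8: best P0=NH0 P1=NH3

Answer: P0:NH0 P1:NH3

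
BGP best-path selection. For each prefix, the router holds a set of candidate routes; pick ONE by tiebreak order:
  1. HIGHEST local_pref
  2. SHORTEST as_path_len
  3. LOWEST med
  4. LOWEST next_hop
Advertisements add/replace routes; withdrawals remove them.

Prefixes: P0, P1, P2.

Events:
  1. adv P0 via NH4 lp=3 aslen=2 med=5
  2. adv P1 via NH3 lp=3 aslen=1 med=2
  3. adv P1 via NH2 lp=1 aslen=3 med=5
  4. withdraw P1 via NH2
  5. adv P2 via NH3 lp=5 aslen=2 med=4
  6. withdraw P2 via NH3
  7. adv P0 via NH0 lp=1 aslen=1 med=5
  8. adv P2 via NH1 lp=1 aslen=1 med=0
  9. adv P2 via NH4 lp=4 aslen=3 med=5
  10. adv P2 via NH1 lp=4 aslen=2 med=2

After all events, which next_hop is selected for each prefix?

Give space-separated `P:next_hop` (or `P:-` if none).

Op 1: best P0=NH4 P1=- P2=-
Op 2: best P0=NH4 P1=NH3 P2=-
Op 3: best P0=NH4 P1=NH3 P2=-
Op 4: best P0=NH4 P1=NH3 P2=-
Op 5: best P0=NH4 P1=NH3 P2=NH3
Op 6: best P0=NH4 P1=NH3 P2=-
Op 7: best P0=NH4 P1=NH3 P2=-
Op 8: best P0=NH4 P1=NH3 P2=NH1
Op 9: best P0=NH4 P1=NH3 P2=NH4
Op 10: best P0=NH4 P1=NH3 P2=NH1

Answer: P0:NH4 P1:NH3 P2:NH1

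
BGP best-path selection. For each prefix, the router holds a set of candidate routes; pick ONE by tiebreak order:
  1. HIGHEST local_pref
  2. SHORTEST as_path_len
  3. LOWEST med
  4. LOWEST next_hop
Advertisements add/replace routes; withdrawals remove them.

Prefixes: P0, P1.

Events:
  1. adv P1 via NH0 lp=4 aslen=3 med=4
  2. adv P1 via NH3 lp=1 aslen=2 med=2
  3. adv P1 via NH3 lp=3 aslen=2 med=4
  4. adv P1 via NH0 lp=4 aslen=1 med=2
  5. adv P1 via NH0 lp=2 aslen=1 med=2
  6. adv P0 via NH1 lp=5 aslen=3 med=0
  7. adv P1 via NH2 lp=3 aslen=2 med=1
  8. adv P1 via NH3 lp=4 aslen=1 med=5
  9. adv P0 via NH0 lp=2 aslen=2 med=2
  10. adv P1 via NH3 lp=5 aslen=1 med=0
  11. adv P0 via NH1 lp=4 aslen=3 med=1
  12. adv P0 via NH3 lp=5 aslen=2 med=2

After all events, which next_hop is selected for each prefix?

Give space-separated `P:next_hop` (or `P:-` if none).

Op 1: best P0=- P1=NH0
Op 2: best P0=- P1=NH0
Op 3: best P0=- P1=NH0
Op 4: best P0=- P1=NH0
Op 5: best P0=- P1=NH3
Op 6: best P0=NH1 P1=NH3
Op 7: best P0=NH1 P1=NH2
Op 8: best P0=NH1 P1=NH3
Op 9: best P0=NH1 P1=NH3
Op 10: best P0=NH1 P1=NH3
Op 11: best P0=NH1 P1=NH3
Op 12: best P0=NH3 P1=NH3

Answer: P0:NH3 P1:NH3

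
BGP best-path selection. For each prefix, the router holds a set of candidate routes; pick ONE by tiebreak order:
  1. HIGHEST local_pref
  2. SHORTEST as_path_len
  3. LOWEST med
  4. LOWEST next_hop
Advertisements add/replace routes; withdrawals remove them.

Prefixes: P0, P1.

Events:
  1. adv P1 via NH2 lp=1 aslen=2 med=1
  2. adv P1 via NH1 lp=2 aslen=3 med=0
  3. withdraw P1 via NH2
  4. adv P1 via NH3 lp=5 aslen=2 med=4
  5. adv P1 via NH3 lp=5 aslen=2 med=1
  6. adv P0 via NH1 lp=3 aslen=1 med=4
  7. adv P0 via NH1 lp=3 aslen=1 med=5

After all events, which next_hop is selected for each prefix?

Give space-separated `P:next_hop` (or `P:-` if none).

Op 1: best P0=- P1=NH2
Op 2: best P0=- P1=NH1
Op 3: best P0=- P1=NH1
Op 4: best P0=- P1=NH3
Op 5: best P0=- P1=NH3
Op 6: best P0=NH1 P1=NH3
Op 7: best P0=NH1 P1=NH3

Answer: P0:NH1 P1:NH3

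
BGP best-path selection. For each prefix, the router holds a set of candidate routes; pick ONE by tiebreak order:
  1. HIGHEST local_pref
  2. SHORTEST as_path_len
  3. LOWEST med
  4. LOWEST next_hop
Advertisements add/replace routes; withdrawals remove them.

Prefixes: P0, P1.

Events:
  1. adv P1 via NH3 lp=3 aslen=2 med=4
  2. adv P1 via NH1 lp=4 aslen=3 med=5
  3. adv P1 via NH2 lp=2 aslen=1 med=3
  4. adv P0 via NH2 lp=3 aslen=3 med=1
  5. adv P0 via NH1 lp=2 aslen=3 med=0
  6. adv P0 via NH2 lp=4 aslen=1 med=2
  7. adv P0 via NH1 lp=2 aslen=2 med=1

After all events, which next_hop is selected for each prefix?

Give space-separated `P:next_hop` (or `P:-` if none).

Op 1: best P0=- P1=NH3
Op 2: best P0=- P1=NH1
Op 3: best P0=- P1=NH1
Op 4: best P0=NH2 P1=NH1
Op 5: best P0=NH2 P1=NH1
Op 6: best P0=NH2 P1=NH1
Op 7: best P0=NH2 P1=NH1

Answer: P0:NH2 P1:NH1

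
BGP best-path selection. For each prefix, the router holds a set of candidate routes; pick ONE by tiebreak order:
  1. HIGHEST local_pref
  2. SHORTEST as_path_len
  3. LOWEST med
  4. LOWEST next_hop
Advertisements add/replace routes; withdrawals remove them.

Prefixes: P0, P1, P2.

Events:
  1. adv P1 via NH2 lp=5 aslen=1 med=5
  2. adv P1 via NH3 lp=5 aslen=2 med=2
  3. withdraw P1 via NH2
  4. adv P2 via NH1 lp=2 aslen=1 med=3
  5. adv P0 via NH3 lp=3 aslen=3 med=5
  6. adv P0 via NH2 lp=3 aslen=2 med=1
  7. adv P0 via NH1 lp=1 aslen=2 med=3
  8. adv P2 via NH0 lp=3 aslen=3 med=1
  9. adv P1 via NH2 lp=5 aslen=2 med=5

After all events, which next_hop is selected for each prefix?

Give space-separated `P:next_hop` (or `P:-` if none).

Op 1: best P0=- P1=NH2 P2=-
Op 2: best P0=- P1=NH2 P2=-
Op 3: best P0=- P1=NH3 P2=-
Op 4: best P0=- P1=NH3 P2=NH1
Op 5: best P0=NH3 P1=NH3 P2=NH1
Op 6: best P0=NH2 P1=NH3 P2=NH1
Op 7: best P0=NH2 P1=NH3 P2=NH1
Op 8: best P0=NH2 P1=NH3 P2=NH0
Op 9: best P0=NH2 P1=NH3 P2=NH0

Answer: P0:NH2 P1:NH3 P2:NH0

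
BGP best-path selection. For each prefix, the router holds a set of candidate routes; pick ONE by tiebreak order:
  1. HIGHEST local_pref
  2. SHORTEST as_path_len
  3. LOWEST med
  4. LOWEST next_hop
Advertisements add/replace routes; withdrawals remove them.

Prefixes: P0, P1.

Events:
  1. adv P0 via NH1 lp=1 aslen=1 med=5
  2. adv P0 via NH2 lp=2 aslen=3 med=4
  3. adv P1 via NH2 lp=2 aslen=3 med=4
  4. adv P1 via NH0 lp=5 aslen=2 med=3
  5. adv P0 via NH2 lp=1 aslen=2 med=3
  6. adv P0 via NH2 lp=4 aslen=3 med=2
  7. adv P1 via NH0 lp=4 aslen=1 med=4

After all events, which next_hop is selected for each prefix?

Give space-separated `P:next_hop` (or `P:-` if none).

Op 1: best P0=NH1 P1=-
Op 2: best P0=NH2 P1=-
Op 3: best P0=NH2 P1=NH2
Op 4: best P0=NH2 P1=NH0
Op 5: best P0=NH1 P1=NH0
Op 6: best P0=NH2 P1=NH0
Op 7: best P0=NH2 P1=NH0

Answer: P0:NH2 P1:NH0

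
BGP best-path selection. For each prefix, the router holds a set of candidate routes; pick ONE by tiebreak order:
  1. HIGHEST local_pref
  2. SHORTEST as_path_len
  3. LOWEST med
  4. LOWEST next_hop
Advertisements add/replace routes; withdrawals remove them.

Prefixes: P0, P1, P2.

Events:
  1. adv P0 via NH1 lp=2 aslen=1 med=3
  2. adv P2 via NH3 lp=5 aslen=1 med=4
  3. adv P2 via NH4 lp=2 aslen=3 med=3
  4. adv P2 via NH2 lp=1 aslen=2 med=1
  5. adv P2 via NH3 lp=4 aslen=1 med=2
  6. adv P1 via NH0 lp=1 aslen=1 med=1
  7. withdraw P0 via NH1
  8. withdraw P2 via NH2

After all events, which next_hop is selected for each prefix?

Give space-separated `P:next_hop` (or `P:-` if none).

Op 1: best P0=NH1 P1=- P2=-
Op 2: best P0=NH1 P1=- P2=NH3
Op 3: best P0=NH1 P1=- P2=NH3
Op 4: best P0=NH1 P1=- P2=NH3
Op 5: best P0=NH1 P1=- P2=NH3
Op 6: best P0=NH1 P1=NH0 P2=NH3
Op 7: best P0=- P1=NH0 P2=NH3
Op 8: best P0=- P1=NH0 P2=NH3

Answer: P0:- P1:NH0 P2:NH3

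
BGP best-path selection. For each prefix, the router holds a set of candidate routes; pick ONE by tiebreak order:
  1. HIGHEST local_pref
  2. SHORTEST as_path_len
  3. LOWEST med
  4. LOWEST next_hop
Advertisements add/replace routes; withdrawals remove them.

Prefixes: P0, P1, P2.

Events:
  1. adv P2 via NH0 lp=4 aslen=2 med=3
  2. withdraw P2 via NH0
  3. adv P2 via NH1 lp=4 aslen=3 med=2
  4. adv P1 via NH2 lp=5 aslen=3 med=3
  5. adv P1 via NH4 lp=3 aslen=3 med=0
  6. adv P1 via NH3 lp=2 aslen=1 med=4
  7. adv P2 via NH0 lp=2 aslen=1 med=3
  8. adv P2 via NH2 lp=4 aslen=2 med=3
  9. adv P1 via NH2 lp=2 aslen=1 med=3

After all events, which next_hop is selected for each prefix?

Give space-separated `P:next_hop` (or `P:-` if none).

Op 1: best P0=- P1=- P2=NH0
Op 2: best P0=- P1=- P2=-
Op 3: best P0=- P1=- P2=NH1
Op 4: best P0=- P1=NH2 P2=NH1
Op 5: best P0=- P1=NH2 P2=NH1
Op 6: best P0=- P1=NH2 P2=NH1
Op 7: best P0=- P1=NH2 P2=NH1
Op 8: best P0=- P1=NH2 P2=NH2
Op 9: best P0=- P1=NH4 P2=NH2

Answer: P0:- P1:NH4 P2:NH2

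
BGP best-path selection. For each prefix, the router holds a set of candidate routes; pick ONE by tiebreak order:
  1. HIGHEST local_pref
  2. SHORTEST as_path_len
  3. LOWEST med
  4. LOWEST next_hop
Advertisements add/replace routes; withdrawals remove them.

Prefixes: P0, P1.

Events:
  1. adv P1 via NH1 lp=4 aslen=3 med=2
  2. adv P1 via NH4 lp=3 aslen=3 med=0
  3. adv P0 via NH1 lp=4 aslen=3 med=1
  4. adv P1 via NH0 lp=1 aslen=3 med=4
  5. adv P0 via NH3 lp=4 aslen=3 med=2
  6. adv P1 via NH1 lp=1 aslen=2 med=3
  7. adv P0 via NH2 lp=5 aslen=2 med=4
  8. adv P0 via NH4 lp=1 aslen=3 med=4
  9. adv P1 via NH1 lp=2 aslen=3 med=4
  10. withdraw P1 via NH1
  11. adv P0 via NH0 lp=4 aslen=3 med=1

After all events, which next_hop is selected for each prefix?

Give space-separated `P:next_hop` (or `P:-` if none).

Answer: P0:NH2 P1:NH4

Derivation:
Op 1: best P0=- P1=NH1
Op 2: best P0=- P1=NH1
Op 3: best P0=NH1 P1=NH1
Op 4: best P0=NH1 P1=NH1
Op 5: best P0=NH1 P1=NH1
Op 6: best P0=NH1 P1=NH4
Op 7: best P0=NH2 P1=NH4
Op 8: best P0=NH2 P1=NH4
Op 9: best P0=NH2 P1=NH4
Op 10: best P0=NH2 P1=NH4
Op 11: best P0=NH2 P1=NH4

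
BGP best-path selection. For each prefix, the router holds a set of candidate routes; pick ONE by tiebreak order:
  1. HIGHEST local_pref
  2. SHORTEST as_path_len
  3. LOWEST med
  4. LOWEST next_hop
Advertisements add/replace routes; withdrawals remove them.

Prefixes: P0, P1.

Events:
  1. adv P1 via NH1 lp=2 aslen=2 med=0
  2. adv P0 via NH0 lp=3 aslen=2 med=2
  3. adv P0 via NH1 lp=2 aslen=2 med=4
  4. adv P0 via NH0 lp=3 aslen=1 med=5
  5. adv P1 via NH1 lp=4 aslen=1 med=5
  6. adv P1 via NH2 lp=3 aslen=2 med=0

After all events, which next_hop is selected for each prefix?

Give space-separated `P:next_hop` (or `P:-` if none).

Answer: P0:NH0 P1:NH1

Derivation:
Op 1: best P0=- P1=NH1
Op 2: best P0=NH0 P1=NH1
Op 3: best P0=NH0 P1=NH1
Op 4: best P0=NH0 P1=NH1
Op 5: best P0=NH0 P1=NH1
Op 6: best P0=NH0 P1=NH1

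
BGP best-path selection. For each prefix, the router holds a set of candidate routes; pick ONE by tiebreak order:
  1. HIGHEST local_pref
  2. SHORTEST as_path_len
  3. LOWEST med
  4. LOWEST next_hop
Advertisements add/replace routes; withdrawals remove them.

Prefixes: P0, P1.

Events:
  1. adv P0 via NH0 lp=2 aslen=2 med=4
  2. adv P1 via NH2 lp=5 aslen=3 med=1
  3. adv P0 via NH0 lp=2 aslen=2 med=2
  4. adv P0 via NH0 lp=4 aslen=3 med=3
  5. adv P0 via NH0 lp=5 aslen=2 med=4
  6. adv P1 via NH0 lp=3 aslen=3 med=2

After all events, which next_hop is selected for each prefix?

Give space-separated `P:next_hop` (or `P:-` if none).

Answer: P0:NH0 P1:NH2

Derivation:
Op 1: best P0=NH0 P1=-
Op 2: best P0=NH0 P1=NH2
Op 3: best P0=NH0 P1=NH2
Op 4: best P0=NH0 P1=NH2
Op 5: best P0=NH0 P1=NH2
Op 6: best P0=NH0 P1=NH2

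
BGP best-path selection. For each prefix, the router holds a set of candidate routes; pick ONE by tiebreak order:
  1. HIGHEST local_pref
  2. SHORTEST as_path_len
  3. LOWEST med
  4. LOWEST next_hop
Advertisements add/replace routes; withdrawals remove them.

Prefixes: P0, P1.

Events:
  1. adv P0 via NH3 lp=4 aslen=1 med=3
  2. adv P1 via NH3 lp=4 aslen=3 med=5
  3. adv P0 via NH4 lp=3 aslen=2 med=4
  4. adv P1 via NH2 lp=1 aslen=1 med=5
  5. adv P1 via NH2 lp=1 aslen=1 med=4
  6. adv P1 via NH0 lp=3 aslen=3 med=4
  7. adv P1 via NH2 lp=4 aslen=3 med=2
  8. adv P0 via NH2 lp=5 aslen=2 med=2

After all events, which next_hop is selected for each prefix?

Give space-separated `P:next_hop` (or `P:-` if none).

Answer: P0:NH2 P1:NH2

Derivation:
Op 1: best P0=NH3 P1=-
Op 2: best P0=NH3 P1=NH3
Op 3: best P0=NH3 P1=NH3
Op 4: best P0=NH3 P1=NH3
Op 5: best P0=NH3 P1=NH3
Op 6: best P0=NH3 P1=NH3
Op 7: best P0=NH3 P1=NH2
Op 8: best P0=NH2 P1=NH2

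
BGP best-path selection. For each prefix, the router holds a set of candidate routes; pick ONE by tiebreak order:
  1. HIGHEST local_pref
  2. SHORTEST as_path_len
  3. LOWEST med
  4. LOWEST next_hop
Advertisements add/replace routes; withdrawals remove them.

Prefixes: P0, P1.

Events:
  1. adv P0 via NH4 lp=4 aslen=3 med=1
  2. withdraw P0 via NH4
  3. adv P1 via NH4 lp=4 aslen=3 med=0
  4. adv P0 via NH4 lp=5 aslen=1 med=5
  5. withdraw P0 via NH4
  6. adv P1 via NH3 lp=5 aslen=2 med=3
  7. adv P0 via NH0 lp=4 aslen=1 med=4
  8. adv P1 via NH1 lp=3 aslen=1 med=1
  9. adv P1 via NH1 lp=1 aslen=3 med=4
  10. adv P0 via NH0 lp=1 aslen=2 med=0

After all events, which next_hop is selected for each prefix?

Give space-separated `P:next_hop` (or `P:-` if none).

Op 1: best P0=NH4 P1=-
Op 2: best P0=- P1=-
Op 3: best P0=- P1=NH4
Op 4: best P0=NH4 P1=NH4
Op 5: best P0=- P1=NH4
Op 6: best P0=- P1=NH3
Op 7: best P0=NH0 P1=NH3
Op 8: best P0=NH0 P1=NH3
Op 9: best P0=NH0 P1=NH3
Op 10: best P0=NH0 P1=NH3

Answer: P0:NH0 P1:NH3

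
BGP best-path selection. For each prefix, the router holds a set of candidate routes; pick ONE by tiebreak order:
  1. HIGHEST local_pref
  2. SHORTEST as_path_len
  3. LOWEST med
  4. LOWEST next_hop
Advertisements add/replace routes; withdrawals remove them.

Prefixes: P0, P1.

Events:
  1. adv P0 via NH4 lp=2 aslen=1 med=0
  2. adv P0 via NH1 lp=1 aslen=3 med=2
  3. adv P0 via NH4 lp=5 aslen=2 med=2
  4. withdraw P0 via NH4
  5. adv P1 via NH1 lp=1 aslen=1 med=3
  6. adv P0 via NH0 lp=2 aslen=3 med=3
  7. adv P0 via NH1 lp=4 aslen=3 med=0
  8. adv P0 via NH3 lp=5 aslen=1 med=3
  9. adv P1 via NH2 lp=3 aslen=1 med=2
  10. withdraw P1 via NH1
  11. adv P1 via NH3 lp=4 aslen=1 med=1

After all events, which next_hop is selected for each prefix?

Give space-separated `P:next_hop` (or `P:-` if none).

Op 1: best P0=NH4 P1=-
Op 2: best P0=NH4 P1=-
Op 3: best P0=NH4 P1=-
Op 4: best P0=NH1 P1=-
Op 5: best P0=NH1 P1=NH1
Op 6: best P0=NH0 P1=NH1
Op 7: best P0=NH1 P1=NH1
Op 8: best P0=NH3 P1=NH1
Op 9: best P0=NH3 P1=NH2
Op 10: best P0=NH3 P1=NH2
Op 11: best P0=NH3 P1=NH3

Answer: P0:NH3 P1:NH3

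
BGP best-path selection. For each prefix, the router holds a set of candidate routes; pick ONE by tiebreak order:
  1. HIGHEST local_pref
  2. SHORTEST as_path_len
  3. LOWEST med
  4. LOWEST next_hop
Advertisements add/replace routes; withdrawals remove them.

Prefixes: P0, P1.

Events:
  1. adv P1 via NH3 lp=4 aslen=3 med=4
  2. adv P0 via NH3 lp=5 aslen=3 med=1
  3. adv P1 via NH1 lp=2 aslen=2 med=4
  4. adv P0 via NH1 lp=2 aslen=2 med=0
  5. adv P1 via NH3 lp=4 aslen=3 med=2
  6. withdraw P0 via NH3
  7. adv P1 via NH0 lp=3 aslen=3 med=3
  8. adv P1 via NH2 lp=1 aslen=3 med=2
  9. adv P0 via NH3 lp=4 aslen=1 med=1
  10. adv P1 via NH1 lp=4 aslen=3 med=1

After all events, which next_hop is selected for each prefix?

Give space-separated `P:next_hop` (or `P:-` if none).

Answer: P0:NH3 P1:NH1

Derivation:
Op 1: best P0=- P1=NH3
Op 2: best P0=NH3 P1=NH3
Op 3: best P0=NH3 P1=NH3
Op 4: best P0=NH3 P1=NH3
Op 5: best P0=NH3 P1=NH3
Op 6: best P0=NH1 P1=NH3
Op 7: best P0=NH1 P1=NH3
Op 8: best P0=NH1 P1=NH3
Op 9: best P0=NH3 P1=NH3
Op 10: best P0=NH3 P1=NH1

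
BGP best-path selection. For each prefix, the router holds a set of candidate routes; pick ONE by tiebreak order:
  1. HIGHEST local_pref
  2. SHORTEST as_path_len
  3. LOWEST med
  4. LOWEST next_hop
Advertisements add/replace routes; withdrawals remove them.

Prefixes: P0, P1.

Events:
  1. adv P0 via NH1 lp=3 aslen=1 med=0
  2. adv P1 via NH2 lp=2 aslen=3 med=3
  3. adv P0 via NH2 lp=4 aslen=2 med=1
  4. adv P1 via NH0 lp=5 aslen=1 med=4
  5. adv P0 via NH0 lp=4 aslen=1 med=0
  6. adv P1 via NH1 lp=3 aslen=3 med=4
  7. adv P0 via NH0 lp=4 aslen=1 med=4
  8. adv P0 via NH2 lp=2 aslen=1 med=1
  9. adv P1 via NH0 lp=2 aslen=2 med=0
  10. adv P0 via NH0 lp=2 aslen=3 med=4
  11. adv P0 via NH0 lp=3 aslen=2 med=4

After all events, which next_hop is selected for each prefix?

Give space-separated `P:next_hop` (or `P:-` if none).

Op 1: best P0=NH1 P1=-
Op 2: best P0=NH1 P1=NH2
Op 3: best P0=NH2 P1=NH2
Op 4: best P0=NH2 P1=NH0
Op 5: best P0=NH0 P1=NH0
Op 6: best P0=NH0 P1=NH0
Op 7: best P0=NH0 P1=NH0
Op 8: best P0=NH0 P1=NH0
Op 9: best P0=NH0 P1=NH1
Op 10: best P0=NH1 P1=NH1
Op 11: best P0=NH1 P1=NH1

Answer: P0:NH1 P1:NH1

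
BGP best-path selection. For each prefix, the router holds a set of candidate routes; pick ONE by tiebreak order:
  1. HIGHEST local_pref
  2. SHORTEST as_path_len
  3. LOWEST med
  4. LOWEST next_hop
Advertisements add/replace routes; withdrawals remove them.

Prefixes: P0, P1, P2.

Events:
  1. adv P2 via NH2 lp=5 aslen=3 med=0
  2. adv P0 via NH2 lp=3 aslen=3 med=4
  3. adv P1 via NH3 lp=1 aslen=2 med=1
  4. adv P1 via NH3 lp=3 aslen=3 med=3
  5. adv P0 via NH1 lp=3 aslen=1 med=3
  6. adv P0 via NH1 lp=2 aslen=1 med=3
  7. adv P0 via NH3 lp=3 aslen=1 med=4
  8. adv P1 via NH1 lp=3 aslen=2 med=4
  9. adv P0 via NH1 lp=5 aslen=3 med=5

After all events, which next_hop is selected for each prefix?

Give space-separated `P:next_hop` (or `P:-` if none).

Op 1: best P0=- P1=- P2=NH2
Op 2: best P0=NH2 P1=- P2=NH2
Op 3: best P0=NH2 P1=NH3 P2=NH2
Op 4: best P0=NH2 P1=NH3 P2=NH2
Op 5: best P0=NH1 P1=NH3 P2=NH2
Op 6: best P0=NH2 P1=NH3 P2=NH2
Op 7: best P0=NH3 P1=NH3 P2=NH2
Op 8: best P0=NH3 P1=NH1 P2=NH2
Op 9: best P0=NH1 P1=NH1 P2=NH2

Answer: P0:NH1 P1:NH1 P2:NH2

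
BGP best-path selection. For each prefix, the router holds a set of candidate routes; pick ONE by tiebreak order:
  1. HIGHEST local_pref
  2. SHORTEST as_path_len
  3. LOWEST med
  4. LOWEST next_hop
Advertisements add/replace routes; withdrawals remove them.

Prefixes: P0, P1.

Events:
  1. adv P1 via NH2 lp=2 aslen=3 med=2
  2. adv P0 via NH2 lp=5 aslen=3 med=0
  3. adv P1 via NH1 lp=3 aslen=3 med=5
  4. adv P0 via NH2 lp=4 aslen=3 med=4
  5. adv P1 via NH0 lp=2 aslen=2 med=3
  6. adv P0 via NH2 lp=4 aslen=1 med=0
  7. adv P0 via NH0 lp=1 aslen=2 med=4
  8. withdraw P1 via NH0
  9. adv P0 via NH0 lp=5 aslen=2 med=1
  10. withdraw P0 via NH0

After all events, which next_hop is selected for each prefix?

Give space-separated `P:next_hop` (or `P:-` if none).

Answer: P0:NH2 P1:NH1

Derivation:
Op 1: best P0=- P1=NH2
Op 2: best P0=NH2 P1=NH2
Op 3: best P0=NH2 P1=NH1
Op 4: best P0=NH2 P1=NH1
Op 5: best P0=NH2 P1=NH1
Op 6: best P0=NH2 P1=NH1
Op 7: best P0=NH2 P1=NH1
Op 8: best P0=NH2 P1=NH1
Op 9: best P0=NH0 P1=NH1
Op 10: best P0=NH2 P1=NH1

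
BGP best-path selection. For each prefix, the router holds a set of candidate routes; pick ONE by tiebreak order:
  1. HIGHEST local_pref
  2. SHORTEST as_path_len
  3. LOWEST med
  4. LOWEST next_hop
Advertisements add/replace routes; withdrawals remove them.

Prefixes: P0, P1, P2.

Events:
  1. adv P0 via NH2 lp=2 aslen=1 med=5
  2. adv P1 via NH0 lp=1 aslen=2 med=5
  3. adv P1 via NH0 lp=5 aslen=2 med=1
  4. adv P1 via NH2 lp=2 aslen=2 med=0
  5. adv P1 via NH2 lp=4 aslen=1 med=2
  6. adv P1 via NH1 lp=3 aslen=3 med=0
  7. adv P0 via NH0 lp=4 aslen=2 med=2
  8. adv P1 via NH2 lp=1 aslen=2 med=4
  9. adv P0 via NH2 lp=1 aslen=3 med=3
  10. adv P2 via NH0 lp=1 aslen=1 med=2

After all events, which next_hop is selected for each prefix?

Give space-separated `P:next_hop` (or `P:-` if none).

Op 1: best P0=NH2 P1=- P2=-
Op 2: best P0=NH2 P1=NH0 P2=-
Op 3: best P0=NH2 P1=NH0 P2=-
Op 4: best P0=NH2 P1=NH0 P2=-
Op 5: best P0=NH2 P1=NH0 P2=-
Op 6: best P0=NH2 P1=NH0 P2=-
Op 7: best P0=NH0 P1=NH0 P2=-
Op 8: best P0=NH0 P1=NH0 P2=-
Op 9: best P0=NH0 P1=NH0 P2=-
Op 10: best P0=NH0 P1=NH0 P2=NH0

Answer: P0:NH0 P1:NH0 P2:NH0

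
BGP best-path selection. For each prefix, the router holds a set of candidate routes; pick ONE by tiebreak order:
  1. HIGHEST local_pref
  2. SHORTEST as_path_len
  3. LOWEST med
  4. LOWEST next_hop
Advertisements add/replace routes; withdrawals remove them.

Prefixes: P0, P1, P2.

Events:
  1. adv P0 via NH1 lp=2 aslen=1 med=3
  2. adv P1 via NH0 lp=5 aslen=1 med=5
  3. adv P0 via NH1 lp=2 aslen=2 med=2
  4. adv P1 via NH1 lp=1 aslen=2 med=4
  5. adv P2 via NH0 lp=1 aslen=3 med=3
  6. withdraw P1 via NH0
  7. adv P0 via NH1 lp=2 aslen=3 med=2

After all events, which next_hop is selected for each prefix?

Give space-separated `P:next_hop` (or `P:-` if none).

Answer: P0:NH1 P1:NH1 P2:NH0

Derivation:
Op 1: best P0=NH1 P1=- P2=-
Op 2: best P0=NH1 P1=NH0 P2=-
Op 3: best P0=NH1 P1=NH0 P2=-
Op 4: best P0=NH1 P1=NH0 P2=-
Op 5: best P0=NH1 P1=NH0 P2=NH0
Op 6: best P0=NH1 P1=NH1 P2=NH0
Op 7: best P0=NH1 P1=NH1 P2=NH0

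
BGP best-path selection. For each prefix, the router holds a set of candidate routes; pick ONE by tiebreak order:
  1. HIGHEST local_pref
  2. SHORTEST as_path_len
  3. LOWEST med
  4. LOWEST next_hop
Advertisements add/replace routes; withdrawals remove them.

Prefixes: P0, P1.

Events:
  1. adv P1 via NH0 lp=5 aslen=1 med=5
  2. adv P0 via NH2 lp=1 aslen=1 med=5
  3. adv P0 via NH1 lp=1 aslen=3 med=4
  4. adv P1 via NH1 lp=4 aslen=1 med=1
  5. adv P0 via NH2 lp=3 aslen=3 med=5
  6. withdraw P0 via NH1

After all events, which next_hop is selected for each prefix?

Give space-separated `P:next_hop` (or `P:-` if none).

Answer: P0:NH2 P1:NH0

Derivation:
Op 1: best P0=- P1=NH0
Op 2: best P0=NH2 P1=NH0
Op 3: best P0=NH2 P1=NH0
Op 4: best P0=NH2 P1=NH0
Op 5: best P0=NH2 P1=NH0
Op 6: best P0=NH2 P1=NH0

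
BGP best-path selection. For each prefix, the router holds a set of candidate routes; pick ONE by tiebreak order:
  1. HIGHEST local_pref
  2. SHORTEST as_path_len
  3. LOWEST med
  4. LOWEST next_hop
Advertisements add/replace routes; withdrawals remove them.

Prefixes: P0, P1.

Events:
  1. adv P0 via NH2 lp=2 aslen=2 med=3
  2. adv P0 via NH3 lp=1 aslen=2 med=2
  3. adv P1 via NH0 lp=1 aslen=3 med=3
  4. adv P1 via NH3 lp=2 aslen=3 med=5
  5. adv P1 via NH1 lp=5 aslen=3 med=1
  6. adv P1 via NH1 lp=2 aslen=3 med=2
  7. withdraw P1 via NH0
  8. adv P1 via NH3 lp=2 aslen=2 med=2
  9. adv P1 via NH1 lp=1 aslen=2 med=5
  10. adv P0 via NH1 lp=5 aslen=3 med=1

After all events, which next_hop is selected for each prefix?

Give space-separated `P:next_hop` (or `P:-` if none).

Answer: P0:NH1 P1:NH3

Derivation:
Op 1: best P0=NH2 P1=-
Op 2: best P0=NH2 P1=-
Op 3: best P0=NH2 P1=NH0
Op 4: best P0=NH2 P1=NH3
Op 5: best P0=NH2 P1=NH1
Op 6: best P0=NH2 P1=NH1
Op 7: best P0=NH2 P1=NH1
Op 8: best P0=NH2 P1=NH3
Op 9: best P0=NH2 P1=NH3
Op 10: best P0=NH1 P1=NH3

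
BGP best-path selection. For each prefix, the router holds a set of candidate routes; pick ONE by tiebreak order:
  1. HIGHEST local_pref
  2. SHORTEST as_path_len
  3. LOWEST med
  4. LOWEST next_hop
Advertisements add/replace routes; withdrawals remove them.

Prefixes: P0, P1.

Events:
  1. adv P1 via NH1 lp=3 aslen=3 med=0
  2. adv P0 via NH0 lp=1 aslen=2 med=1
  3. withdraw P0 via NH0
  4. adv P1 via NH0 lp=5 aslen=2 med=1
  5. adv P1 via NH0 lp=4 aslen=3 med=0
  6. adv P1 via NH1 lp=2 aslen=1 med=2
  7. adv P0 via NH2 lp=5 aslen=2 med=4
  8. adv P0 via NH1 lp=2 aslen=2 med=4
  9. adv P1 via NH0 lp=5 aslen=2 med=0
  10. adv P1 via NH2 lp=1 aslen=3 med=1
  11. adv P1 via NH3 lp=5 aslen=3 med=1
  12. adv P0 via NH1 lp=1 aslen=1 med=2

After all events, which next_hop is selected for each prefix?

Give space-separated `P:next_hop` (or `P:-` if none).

Op 1: best P0=- P1=NH1
Op 2: best P0=NH0 P1=NH1
Op 3: best P0=- P1=NH1
Op 4: best P0=- P1=NH0
Op 5: best P0=- P1=NH0
Op 6: best P0=- P1=NH0
Op 7: best P0=NH2 P1=NH0
Op 8: best P0=NH2 P1=NH0
Op 9: best P0=NH2 P1=NH0
Op 10: best P0=NH2 P1=NH0
Op 11: best P0=NH2 P1=NH0
Op 12: best P0=NH2 P1=NH0

Answer: P0:NH2 P1:NH0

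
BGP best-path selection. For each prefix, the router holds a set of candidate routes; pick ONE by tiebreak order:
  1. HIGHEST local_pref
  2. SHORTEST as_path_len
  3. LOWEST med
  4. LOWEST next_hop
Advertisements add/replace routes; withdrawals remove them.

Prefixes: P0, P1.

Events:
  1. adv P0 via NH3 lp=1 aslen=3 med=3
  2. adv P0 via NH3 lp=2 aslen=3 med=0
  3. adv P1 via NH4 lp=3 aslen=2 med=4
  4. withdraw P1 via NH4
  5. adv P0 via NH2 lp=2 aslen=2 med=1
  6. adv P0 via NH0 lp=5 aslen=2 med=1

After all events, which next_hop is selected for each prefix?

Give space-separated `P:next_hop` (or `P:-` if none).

Answer: P0:NH0 P1:-

Derivation:
Op 1: best P0=NH3 P1=-
Op 2: best P0=NH3 P1=-
Op 3: best P0=NH3 P1=NH4
Op 4: best P0=NH3 P1=-
Op 5: best P0=NH2 P1=-
Op 6: best P0=NH0 P1=-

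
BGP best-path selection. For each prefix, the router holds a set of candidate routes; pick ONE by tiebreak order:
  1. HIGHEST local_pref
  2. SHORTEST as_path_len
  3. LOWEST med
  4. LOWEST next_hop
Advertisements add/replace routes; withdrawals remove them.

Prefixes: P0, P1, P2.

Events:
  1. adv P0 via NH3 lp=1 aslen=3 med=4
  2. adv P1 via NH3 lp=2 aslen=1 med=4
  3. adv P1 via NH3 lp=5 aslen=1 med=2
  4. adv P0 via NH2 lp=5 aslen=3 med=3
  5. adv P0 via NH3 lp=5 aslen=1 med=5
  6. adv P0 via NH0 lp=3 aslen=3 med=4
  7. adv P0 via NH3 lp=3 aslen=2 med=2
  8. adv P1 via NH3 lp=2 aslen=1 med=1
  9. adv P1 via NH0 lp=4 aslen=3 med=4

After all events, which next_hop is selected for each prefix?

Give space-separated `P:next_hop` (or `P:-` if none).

Answer: P0:NH2 P1:NH0 P2:-

Derivation:
Op 1: best P0=NH3 P1=- P2=-
Op 2: best P0=NH3 P1=NH3 P2=-
Op 3: best P0=NH3 P1=NH3 P2=-
Op 4: best P0=NH2 P1=NH3 P2=-
Op 5: best P0=NH3 P1=NH3 P2=-
Op 6: best P0=NH3 P1=NH3 P2=-
Op 7: best P0=NH2 P1=NH3 P2=-
Op 8: best P0=NH2 P1=NH3 P2=-
Op 9: best P0=NH2 P1=NH0 P2=-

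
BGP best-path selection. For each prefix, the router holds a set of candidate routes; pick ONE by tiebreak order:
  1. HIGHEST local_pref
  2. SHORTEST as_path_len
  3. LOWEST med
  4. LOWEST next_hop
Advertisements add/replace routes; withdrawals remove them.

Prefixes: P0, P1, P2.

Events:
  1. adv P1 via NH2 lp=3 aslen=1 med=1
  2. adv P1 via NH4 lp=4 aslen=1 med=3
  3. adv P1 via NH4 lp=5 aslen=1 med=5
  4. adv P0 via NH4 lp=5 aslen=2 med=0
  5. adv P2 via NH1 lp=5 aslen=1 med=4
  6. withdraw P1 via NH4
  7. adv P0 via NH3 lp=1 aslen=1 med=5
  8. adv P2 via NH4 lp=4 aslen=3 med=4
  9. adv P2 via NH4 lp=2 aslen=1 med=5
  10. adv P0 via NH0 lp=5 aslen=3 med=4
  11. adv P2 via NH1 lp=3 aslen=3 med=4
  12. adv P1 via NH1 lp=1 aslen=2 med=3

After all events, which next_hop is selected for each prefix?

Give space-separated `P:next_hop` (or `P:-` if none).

Answer: P0:NH4 P1:NH2 P2:NH1

Derivation:
Op 1: best P0=- P1=NH2 P2=-
Op 2: best P0=- P1=NH4 P2=-
Op 3: best P0=- P1=NH4 P2=-
Op 4: best P0=NH4 P1=NH4 P2=-
Op 5: best P0=NH4 P1=NH4 P2=NH1
Op 6: best P0=NH4 P1=NH2 P2=NH1
Op 7: best P0=NH4 P1=NH2 P2=NH1
Op 8: best P0=NH4 P1=NH2 P2=NH1
Op 9: best P0=NH4 P1=NH2 P2=NH1
Op 10: best P0=NH4 P1=NH2 P2=NH1
Op 11: best P0=NH4 P1=NH2 P2=NH1
Op 12: best P0=NH4 P1=NH2 P2=NH1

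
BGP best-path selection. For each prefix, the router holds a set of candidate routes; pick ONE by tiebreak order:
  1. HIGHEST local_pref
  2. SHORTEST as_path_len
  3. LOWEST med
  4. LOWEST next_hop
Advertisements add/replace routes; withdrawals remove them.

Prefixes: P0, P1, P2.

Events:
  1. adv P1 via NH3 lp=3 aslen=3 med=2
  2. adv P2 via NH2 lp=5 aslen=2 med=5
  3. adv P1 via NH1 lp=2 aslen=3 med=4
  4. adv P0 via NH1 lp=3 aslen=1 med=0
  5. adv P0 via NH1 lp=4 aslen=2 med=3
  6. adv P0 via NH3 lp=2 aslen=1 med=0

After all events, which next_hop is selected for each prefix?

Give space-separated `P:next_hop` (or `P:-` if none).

Op 1: best P0=- P1=NH3 P2=-
Op 2: best P0=- P1=NH3 P2=NH2
Op 3: best P0=- P1=NH3 P2=NH2
Op 4: best P0=NH1 P1=NH3 P2=NH2
Op 5: best P0=NH1 P1=NH3 P2=NH2
Op 6: best P0=NH1 P1=NH3 P2=NH2

Answer: P0:NH1 P1:NH3 P2:NH2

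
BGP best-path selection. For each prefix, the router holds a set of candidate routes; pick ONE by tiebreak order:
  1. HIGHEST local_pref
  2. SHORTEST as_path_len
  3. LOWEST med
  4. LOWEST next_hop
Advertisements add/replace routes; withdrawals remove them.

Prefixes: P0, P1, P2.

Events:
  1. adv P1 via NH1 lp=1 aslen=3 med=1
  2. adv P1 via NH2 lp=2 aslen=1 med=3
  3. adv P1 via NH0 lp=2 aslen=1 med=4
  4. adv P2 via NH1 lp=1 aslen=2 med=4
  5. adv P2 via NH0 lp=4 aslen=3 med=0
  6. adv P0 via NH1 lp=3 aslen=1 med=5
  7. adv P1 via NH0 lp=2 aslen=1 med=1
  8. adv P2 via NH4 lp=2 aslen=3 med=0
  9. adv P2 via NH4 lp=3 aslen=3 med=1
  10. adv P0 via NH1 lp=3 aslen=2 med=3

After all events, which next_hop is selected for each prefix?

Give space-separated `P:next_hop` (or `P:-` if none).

Op 1: best P0=- P1=NH1 P2=-
Op 2: best P0=- P1=NH2 P2=-
Op 3: best P0=- P1=NH2 P2=-
Op 4: best P0=- P1=NH2 P2=NH1
Op 5: best P0=- P1=NH2 P2=NH0
Op 6: best P0=NH1 P1=NH2 P2=NH0
Op 7: best P0=NH1 P1=NH0 P2=NH0
Op 8: best P0=NH1 P1=NH0 P2=NH0
Op 9: best P0=NH1 P1=NH0 P2=NH0
Op 10: best P0=NH1 P1=NH0 P2=NH0

Answer: P0:NH1 P1:NH0 P2:NH0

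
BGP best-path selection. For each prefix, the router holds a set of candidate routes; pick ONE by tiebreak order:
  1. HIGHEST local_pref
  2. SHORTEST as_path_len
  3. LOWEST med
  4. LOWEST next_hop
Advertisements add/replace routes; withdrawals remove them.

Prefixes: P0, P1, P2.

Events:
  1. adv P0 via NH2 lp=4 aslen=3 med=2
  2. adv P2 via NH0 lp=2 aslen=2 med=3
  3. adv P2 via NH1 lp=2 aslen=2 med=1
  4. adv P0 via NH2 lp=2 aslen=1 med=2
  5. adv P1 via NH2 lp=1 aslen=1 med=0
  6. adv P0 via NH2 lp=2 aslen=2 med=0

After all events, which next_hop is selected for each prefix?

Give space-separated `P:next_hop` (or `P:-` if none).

Answer: P0:NH2 P1:NH2 P2:NH1

Derivation:
Op 1: best P0=NH2 P1=- P2=-
Op 2: best P0=NH2 P1=- P2=NH0
Op 3: best P0=NH2 P1=- P2=NH1
Op 4: best P0=NH2 P1=- P2=NH1
Op 5: best P0=NH2 P1=NH2 P2=NH1
Op 6: best P0=NH2 P1=NH2 P2=NH1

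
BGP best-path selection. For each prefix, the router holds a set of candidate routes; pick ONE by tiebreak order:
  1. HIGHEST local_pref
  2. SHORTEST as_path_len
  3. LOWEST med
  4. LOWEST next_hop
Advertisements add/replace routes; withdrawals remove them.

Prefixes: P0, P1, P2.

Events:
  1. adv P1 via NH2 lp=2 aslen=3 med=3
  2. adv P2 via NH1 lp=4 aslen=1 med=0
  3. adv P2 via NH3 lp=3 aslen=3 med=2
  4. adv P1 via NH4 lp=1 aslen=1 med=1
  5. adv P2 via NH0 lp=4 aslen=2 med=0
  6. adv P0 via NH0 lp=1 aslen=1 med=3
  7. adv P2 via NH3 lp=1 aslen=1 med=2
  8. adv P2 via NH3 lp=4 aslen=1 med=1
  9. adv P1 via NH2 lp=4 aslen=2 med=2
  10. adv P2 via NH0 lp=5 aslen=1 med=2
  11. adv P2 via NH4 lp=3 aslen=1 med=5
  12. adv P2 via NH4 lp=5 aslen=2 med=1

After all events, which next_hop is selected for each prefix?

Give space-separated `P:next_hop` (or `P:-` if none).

Answer: P0:NH0 P1:NH2 P2:NH0

Derivation:
Op 1: best P0=- P1=NH2 P2=-
Op 2: best P0=- P1=NH2 P2=NH1
Op 3: best P0=- P1=NH2 P2=NH1
Op 4: best P0=- P1=NH2 P2=NH1
Op 5: best P0=- P1=NH2 P2=NH1
Op 6: best P0=NH0 P1=NH2 P2=NH1
Op 7: best P0=NH0 P1=NH2 P2=NH1
Op 8: best P0=NH0 P1=NH2 P2=NH1
Op 9: best P0=NH0 P1=NH2 P2=NH1
Op 10: best P0=NH0 P1=NH2 P2=NH0
Op 11: best P0=NH0 P1=NH2 P2=NH0
Op 12: best P0=NH0 P1=NH2 P2=NH0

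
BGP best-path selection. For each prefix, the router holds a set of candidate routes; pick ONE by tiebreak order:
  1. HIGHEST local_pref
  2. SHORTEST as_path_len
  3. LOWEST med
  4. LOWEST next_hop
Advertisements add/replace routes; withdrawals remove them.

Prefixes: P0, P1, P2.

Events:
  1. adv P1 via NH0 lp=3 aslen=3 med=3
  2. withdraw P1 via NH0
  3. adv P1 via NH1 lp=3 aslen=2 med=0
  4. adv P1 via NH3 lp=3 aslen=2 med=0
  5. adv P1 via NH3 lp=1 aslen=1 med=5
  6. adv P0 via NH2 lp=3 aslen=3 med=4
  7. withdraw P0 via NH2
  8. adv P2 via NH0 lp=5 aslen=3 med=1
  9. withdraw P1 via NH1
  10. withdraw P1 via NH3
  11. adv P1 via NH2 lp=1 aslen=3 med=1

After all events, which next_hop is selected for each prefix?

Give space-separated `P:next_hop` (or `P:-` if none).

Answer: P0:- P1:NH2 P2:NH0

Derivation:
Op 1: best P0=- P1=NH0 P2=-
Op 2: best P0=- P1=- P2=-
Op 3: best P0=- P1=NH1 P2=-
Op 4: best P0=- P1=NH1 P2=-
Op 5: best P0=- P1=NH1 P2=-
Op 6: best P0=NH2 P1=NH1 P2=-
Op 7: best P0=- P1=NH1 P2=-
Op 8: best P0=- P1=NH1 P2=NH0
Op 9: best P0=- P1=NH3 P2=NH0
Op 10: best P0=- P1=- P2=NH0
Op 11: best P0=- P1=NH2 P2=NH0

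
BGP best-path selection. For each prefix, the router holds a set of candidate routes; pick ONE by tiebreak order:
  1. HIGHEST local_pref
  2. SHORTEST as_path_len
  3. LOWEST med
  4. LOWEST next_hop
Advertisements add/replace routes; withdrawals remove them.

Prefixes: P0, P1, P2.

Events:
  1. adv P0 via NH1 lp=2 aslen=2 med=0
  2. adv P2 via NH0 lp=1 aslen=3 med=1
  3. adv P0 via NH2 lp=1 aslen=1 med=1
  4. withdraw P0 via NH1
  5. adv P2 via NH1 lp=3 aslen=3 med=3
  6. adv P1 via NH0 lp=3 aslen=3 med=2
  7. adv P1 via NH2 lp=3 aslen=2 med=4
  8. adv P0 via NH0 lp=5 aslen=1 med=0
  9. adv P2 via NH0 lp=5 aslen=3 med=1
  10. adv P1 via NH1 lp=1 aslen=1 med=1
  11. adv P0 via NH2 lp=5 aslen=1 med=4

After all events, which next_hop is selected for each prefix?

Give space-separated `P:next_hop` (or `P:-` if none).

Answer: P0:NH0 P1:NH2 P2:NH0

Derivation:
Op 1: best P0=NH1 P1=- P2=-
Op 2: best P0=NH1 P1=- P2=NH0
Op 3: best P0=NH1 P1=- P2=NH0
Op 4: best P0=NH2 P1=- P2=NH0
Op 5: best P0=NH2 P1=- P2=NH1
Op 6: best P0=NH2 P1=NH0 P2=NH1
Op 7: best P0=NH2 P1=NH2 P2=NH1
Op 8: best P0=NH0 P1=NH2 P2=NH1
Op 9: best P0=NH0 P1=NH2 P2=NH0
Op 10: best P0=NH0 P1=NH2 P2=NH0
Op 11: best P0=NH0 P1=NH2 P2=NH0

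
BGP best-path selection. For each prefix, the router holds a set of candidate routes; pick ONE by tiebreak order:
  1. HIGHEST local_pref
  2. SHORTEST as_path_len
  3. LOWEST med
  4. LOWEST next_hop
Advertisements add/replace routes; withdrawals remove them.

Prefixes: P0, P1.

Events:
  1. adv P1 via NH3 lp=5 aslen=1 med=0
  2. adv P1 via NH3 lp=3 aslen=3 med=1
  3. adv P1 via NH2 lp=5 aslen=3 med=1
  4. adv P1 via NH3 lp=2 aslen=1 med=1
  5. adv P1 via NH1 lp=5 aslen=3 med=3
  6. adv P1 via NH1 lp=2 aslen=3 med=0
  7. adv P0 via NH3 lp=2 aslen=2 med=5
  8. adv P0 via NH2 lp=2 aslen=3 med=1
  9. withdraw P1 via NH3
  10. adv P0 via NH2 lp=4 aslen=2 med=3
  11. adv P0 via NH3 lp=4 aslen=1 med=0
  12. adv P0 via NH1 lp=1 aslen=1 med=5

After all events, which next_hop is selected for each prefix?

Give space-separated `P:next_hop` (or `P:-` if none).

Op 1: best P0=- P1=NH3
Op 2: best P0=- P1=NH3
Op 3: best P0=- P1=NH2
Op 4: best P0=- P1=NH2
Op 5: best P0=- P1=NH2
Op 6: best P0=- P1=NH2
Op 7: best P0=NH3 P1=NH2
Op 8: best P0=NH3 P1=NH2
Op 9: best P0=NH3 P1=NH2
Op 10: best P0=NH2 P1=NH2
Op 11: best P0=NH3 P1=NH2
Op 12: best P0=NH3 P1=NH2

Answer: P0:NH3 P1:NH2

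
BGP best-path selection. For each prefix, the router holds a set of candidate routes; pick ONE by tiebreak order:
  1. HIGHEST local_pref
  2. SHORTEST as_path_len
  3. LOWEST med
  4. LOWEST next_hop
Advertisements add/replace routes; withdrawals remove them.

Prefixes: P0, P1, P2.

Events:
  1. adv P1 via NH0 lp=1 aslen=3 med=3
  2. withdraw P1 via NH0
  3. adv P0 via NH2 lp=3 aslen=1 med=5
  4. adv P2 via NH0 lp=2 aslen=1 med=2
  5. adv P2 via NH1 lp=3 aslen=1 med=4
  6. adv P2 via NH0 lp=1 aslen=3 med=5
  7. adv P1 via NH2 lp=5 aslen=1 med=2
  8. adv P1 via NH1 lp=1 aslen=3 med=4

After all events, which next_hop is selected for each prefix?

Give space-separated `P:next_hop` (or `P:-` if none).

Op 1: best P0=- P1=NH0 P2=-
Op 2: best P0=- P1=- P2=-
Op 3: best P0=NH2 P1=- P2=-
Op 4: best P0=NH2 P1=- P2=NH0
Op 5: best P0=NH2 P1=- P2=NH1
Op 6: best P0=NH2 P1=- P2=NH1
Op 7: best P0=NH2 P1=NH2 P2=NH1
Op 8: best P0=NH2 P1=NH2 P2=NH1

Answer: P0:NH2 P1:NH2 P2:NH1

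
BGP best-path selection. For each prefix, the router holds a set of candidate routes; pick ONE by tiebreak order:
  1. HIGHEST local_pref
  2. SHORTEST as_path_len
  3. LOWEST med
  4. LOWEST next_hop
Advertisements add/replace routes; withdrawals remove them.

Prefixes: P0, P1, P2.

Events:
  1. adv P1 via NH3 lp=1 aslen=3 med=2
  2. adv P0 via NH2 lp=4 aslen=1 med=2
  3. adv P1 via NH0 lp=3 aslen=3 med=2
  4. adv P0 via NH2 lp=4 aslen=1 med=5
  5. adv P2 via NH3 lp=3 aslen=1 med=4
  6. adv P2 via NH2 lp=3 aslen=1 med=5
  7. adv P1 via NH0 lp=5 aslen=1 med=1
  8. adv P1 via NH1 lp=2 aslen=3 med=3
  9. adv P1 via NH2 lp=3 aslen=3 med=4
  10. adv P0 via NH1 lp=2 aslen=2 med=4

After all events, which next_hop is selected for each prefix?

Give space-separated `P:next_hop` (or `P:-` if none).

Answer: P0:NH2 P1:NH0 P2:NH3

Derivation:
Op 1: best P0=- P1=NH3 P2=-
Op 2: best P0=NH2 P1=NH3 P2=-
Op 3: best P0=NH2 P1=NH0 P2=-
Op 4: best P0=NH2 P1=NH0 P2=-
Op 5: best P0=NH2 P1=NH0 P2=NH3
Op 6: best P0=NH2 P1=NH0 P2=NH3
Op 7: best P0=NH2 P1=NH0 P2=NH3
Op 8: best P0=NH2 P1=NH0 P2=NH3
Op 9: best P0=NH2 P1=NH0 P2=NH3
Op 10: best P0=NH2 P1=NH0 P2=NH3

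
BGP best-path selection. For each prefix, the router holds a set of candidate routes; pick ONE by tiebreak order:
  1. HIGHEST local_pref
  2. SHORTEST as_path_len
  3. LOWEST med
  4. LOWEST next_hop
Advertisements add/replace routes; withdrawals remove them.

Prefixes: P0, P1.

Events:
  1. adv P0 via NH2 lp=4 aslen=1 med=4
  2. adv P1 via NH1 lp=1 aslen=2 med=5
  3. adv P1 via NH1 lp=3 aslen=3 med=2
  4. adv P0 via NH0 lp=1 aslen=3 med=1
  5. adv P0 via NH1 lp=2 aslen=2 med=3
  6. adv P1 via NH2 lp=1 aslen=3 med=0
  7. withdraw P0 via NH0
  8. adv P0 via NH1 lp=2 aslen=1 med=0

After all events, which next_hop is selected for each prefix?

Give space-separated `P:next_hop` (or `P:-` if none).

Answer: P0:NH2 P1:NH1

Derivation:
Op 1: best P0=NH2 P1=-
Op 2: best P0=NH2 P1=NH1
Op 3: best P0=NH2 P1=NH1
Op 4: best P0=NH2 P1=NH1
Op 5: best P0=NH2 P1=NH1
Op 6: best P0=NH2 P1=NH1
Op 7: best P0=NH2 P1=NH1
Op 8: best P0=NH2 P1=NH1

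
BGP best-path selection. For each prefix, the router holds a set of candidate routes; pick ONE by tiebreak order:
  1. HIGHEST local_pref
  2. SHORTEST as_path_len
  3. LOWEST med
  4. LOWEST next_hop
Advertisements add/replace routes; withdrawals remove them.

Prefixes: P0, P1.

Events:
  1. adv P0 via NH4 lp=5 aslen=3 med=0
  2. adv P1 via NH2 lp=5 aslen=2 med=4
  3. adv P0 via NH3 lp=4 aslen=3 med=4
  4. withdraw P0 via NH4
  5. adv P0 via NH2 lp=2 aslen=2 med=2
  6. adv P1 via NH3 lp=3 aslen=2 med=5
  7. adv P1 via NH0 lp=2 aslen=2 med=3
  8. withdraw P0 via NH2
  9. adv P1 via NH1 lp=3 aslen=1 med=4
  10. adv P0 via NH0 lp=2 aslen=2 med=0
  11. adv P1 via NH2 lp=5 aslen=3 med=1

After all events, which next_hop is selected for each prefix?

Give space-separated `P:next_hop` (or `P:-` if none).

Op 1: best P0=NH4 P1=-
Op 2: best P0=NH4 P1=NH2
Op 3: best P0=NH4 P1=NH2
Op 4: best P0=NH3 P1=NH2
Op 5: best P0=NH3 P1=NH2
Op 6: best P0=NH3 P1=NH2
Op 7: best P0=NH3 P1=NH2
Op 8: best P0=NH3 P1=NH2
Op 9: best P0=NH3 P1=NH2
Op 10: best P0=NH3 P1=NH2
Op 11: best P0=NH3 P1=NH2

Answer: P0:NH3 P1:NH2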